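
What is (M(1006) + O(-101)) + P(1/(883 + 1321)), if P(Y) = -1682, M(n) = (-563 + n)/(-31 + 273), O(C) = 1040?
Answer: -154921/242 ≈ -640.17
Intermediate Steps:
M(n) = -563/242 + n/242 (M(n) = (-563 + n)/242 = (-563 + n)*(1/242) = -563/242 + n/242)
(M(1006) + O(-101)) + P(1/(883 + 1321)) = ((-563/242 + (1/242)*1006) + 1040) - 1682 = ((-563/242 + 503/121) + 1040) - 1682 = (443/242 + 1040) - 1682 = 252123/242 - 1682 = -154921/242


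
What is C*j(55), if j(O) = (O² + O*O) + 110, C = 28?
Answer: 172480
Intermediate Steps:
j(O) = 110 + 2*O² (j(O) = (O² + O²) + 110 = 2*O² + 110 = 110 + 2*O²)
C*j(55) = 28*(110 + 2*55²) = 28*(110 + 2*3025) = 28*(110 + 6050) = 28*6160 = 172480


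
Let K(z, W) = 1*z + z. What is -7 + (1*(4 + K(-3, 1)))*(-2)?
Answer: -3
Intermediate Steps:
K(z, W) = 2*z (K(z, W) = z + z = 2*z)
-7 + (1*(4 + K(-3, 1)))*(-2) = -7 + (1*(4 + 2*(-3)))*(-2) = -7 + (1*(4 - 6))*(-2) = -7 + (1*(-2))*(-2) = -7 - 2*(-2) = -7 + 4 = -3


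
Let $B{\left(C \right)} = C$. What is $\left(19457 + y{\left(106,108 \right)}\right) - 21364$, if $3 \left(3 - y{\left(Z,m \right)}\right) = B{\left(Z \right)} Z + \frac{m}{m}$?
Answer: $- \frac{16949}{3} \approx -5649.7$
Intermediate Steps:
$y{\left(Z,m \right)} = \frac{8}{3} - \frac{Z^{2}}{3}$ ($y{\left(Z,m \right)} = 3 - \frac{Z Z + \frac{m}{m}}{3} = 3 - \frac{Z^{2} + 1}{3} = 3 - \frac{1 + Z^{2}}{3} = 3 - \left(\frac{1}{3} + \frac{Z^{2}}{3}\right) = \frac{8}{3} - \frac{Z^{2}}{3}$)
$\left(19457 + y{\left(106,108 \right)}\right) - 21364 = \left(19457 + \left(\frac{8}{3} - \frac{106^{2}}{3}\right)\right) - 21364 = \left(19457 + \left(\frac{8}{3} - \frac{11236}{3}\right)\right) - 21364 = \left(19457 - \frac{11228}{3}\right) - 21364 = \frac{47143}{3} - 21364 = - \frac{16949}{3}$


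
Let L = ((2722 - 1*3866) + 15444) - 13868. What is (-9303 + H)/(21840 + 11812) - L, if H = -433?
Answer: -3636850/8413 ≈ -432.29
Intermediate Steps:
L = 432 (L = ((2722 - 3866) + 15444) - 13868 = (-1144 + 15444) - 13868 = 14300 - 13868 = 432)
(-9303 + H)/(21840 + 11812) - L = (-9303 - 433)/(21840 + 11812) - 1*432 = -9736/33652 - 432 = -9736*1/33652 - 432 = -2434/8413 - 432 = -3636850/8413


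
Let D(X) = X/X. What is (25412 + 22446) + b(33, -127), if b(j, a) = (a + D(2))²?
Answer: 63734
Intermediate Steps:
D(X) = 1
b(j, a) = (1 + a)² (b(j, a) = (a + 1)² = (1 + a)²)
(25412 + 22446) + b(33, -127) = (25412 + 22446) + (1 - 127)² = 47858 + (-126)² = 47858 + 15876 = 63734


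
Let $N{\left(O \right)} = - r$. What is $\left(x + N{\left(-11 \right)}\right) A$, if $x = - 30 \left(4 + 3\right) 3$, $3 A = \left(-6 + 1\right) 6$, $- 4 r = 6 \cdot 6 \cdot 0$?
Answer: $6300$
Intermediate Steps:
$r = 0$ ($r = - \frac{6 \cdot 6 \cdot 0}{4} = - \frac{36 \cdot 0}{4} = \left(- \frac{1}{4}\right) 0 = 0$)
$A = -10$ ($A = \frac{\left(-6 + 1\right) 6}{3} = \frac{\left(-5\right) 6}{3} = \frac{1}{3} \left(-30\right) = -10$)
$N{\left(O \right)} = 0$ ($N{\left(O \right)} = \left(-1\right) 0 = 0$)
$x = -630$ ($x = - 30 \cdot 7 \cdot 3 = \left(-30\right) 21 = -630$)
$\left(x + N{\left(-11 \right)}\right) A = \left(-630 + 0\right) \left(-10\right) = \left(-630\right) \left(-10\right) = 6300$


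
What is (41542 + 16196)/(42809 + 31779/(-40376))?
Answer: 2331229488/1728424405 ≈ 1.3488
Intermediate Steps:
(41542 + 16196)/(42809 + 31779/(-40376)) = 57738/(42809 + 31779*(-1/40376)) = 57738/(42809 - 31779/40376) = 57738/(1728424405/40376) = 57738*(40376/1728424405) = 2331229488/1728424405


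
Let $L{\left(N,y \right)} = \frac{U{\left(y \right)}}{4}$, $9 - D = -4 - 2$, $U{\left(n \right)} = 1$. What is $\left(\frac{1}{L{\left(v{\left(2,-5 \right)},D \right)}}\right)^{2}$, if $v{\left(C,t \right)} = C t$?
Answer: $16$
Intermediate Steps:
$D = 15$ ($D = 9 - \left(-4 - 2\right) = 9 - -6 = 9 + 6 = 15$)
$L{\left(N,y \right)} = \frac{1}{4}$ ($L{\left(N,y \right)} = 1 \cdot \frac{1}{4} = \frac{1}{4}$)
$\left(\frac{1}{L{\left(v{\left(2,-5 \right)},D \right)}}\right)^{2} = \left(\frac{1}{\frac{1}{4}}\right)^{2} = 4^{2} = 16$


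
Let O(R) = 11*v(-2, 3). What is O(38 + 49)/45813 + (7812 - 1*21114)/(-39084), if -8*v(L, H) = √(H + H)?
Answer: 2217/6514 - 11*√6/366504 ≈ 0.34027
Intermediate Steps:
v(L, H) = -√2*√H/8 (v(L, H) = -√(H + H)/8 = -√2*√H/8)
O(R) = -11*√6/8 (O(R) = 11*(-√2*√3/8) = 11*(-√6/8) = -11*√6/8)
O(38 + 49)/45813 + (7812 - 1*21114)/(-39084) = -11*√6/8/45813 + (7812 - 1*21114)/(-39084) = -11*√6/8*(1/45813) + (7812 - 21114)*(-1/39084) = -11*√6/366504 - 13302*(-1/39084) = -11*√6/366504 + 2217/6514 = 2217/6514 - 11*√6/366504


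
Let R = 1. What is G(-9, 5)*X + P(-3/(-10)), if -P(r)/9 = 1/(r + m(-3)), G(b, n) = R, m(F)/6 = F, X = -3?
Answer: -147/59 ≈ -2.4915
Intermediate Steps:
m(F) = 6*F
G(b, n) = 1
P(r) = -9/(-18 + r) (P(r) = -9/(r + 6*(-3)) = -9/(r - 18) = -9/(-18 + r))
G(-9, 5)*X + P(-3/(-10)) = 1*(-3) - 9/(-18 - 3/(-10)) = -3 - 9/(-18 - 3*(-⅒)) = -3 - 9/(-18 + 3/10) = -3 - 9/(-177/10) = -3 - 9*(-10/177) = -3 + 30/59 = -147/59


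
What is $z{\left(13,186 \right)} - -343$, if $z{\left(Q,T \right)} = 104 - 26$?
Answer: $421$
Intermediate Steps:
$z{\left(Q,T \right)} = 78$
$z{\left(13,186 \right)} - -343 = 78 - -343 = 78 + 343 = 421$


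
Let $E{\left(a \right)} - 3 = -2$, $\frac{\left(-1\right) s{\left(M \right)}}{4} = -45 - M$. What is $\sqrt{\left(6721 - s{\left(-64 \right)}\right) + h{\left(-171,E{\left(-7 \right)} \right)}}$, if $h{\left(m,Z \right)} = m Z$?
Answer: $\sqrt{6626} \approx 81.4$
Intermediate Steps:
$s{\left(M \right)} = 180 + 4 M$ ($s{\left(M \right)} = - 4 \left(-45 - M\right) = 180 + 4 M$)
$E{\left(a \right)} = 1$ ($E{\left(a \right)} = 3 - 2 = 1$)
$h{\left(m,Z \right)} = Z m$
$\sqrt{\left(6721 - s{\left(-64 \right)}\right) + h{\left(-171,E{\left(-7 \right)} \right)}} = \sqrt{\left(6721 - \left(180 + 4 \left(-64\right)\right)\right) + 1 \left(-171\right)} = \sqrt{\left(6721 - \left(180 - 256\right)\right) - 171} = \sqrt{\left(6721 - -76\right) - 171} = \sqrt{\left(6721 + 76\right) - 171} = \sqrt{6797 - 171} = \sqrt{6626}$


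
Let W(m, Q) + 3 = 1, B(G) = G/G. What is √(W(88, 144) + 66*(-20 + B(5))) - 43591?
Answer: -43591 + 2*I*√314 ≈ -43591.0 + 35.44*I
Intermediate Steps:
B(G) = 1
W(m, Q) = -2 (W(m, Q) = -3 + 1 = -2)
√(W(88, 144) + 66*(-20 + B(5))) - 43591 = √(-2 + 66*(-20 + 1)) - 43591 = √(-2 + 66*(-19)) - 43591 = √(-2 - 1254) - 43591 = √(-1256) - 43591 = 2*I*√314 - 43591 = -43591 + 2*I*√314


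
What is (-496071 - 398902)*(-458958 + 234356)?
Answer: 201012725746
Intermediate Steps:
(-496071 - 398902)*(-458958 + 234356) = -894973*(-224602) = 201012725746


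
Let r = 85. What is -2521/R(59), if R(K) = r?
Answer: -2521/85 ≈ -29.659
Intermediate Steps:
R(K) = 85
-2521/R(59) = -2521/85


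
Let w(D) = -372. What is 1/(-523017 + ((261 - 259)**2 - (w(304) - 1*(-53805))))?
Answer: -1/576446 ≈ -1.7348e-6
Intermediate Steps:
1/(-523017 + ((261 - 259)**2 - (w(304) - 1*(-53805)))) = 1/(-523017 + ((261 - 259)**2 - (-372 - 1*(-53805)))) = 1/(-523017 + (2**2 - (-372 + 53805))) = 1/(-523017 + (4 - 1*53433)) = 1/(-523017 + (4 - 53433)) = 1/(-523017 - 53429) = 1/(-576446) = -1/576446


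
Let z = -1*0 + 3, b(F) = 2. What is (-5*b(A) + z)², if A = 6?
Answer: 49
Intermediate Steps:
z = 3 (z = 0 + 3 = 3)
(-5*b(A) + z)² = (-5*2 + 3)² = (-10 + 3)² = (-7)² = 49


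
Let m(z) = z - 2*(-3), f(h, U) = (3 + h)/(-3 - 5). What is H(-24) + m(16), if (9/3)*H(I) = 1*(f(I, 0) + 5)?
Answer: 589/24 ≈ 24.542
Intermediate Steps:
f(h, U) = -3/8 - h/8 (f(h, U) = (3 + h)/(-8) = (3 + h)*(-⅛) = -3/8 - h/8)
m(z) = 6 + z (m(z) = z + 6 = 6 + z)
H(I) = 37/24 - I/24 (H(I) = (1*((-3/8 - I/8) + 5))/3 = (1*(37/8 - I/8))/3 = (37/8 - I/8)/3 = 37/24 - I/24)
H(-24) + m(16) = (37/24 - 1/24*(-24)) + (6 + 16) = (37/24 + 1) + 22 = 61/24 + 22 = 589/24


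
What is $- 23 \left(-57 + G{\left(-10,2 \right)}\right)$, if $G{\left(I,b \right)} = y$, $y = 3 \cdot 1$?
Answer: $1242$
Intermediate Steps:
$y = 3$
$G{\left(I,b \right)} = 3$
$- 23 \left(-57 + G{\left(-10,2 \right)}\right) = - 23 \left(-57 + 3\right) = \left(-23\right) \left(-54\right) = 1242$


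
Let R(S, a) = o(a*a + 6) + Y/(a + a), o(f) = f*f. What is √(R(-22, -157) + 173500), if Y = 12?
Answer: 11*√123864795023/157 ≈ 24659.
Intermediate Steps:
o(f) = f²
R(S, a) = (6 + a²)² + 6/a (R(S, a) = (a*a + 6)² + 12/(a + a) = (a² + 6)² + 12/(2*a) = (6 + a²)² + (1/(2*a))*12 = (6 + a²)² + 6/a)
√(R(-22, -157) + 173500) = √(((6 + (-157)²)² + 6/(-157)) + 173500) = √(((6 + 24649)² + 6*(-1/157)) + 173500) = √((24655² - 6/157) + 173500) = √((607869025 - 6/157) + 173500) = √(95435436919/157 + 173500) = √(95462676419/157) = 11*√123864795023/157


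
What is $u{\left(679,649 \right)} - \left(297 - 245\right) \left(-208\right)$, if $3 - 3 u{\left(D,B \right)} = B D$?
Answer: $- \frac{408220}{3} \approx -1.3607 \cdot 10^{5}$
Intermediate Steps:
$u{\left(D,B \right)} = 1 - \frac{B D}{3}$
$u{\left(679,649 \right)} - \left(297 - 245\right) \left(-208\right) = \left(1 - \frac{649}{3} \cdot 679\right) - \left(297 - 245\right) \left(-208\right) = \left(1 - \frac{440671}{3}\right) - 52 \left(-208\right) = - \frac{440668}{3} - -10816 = - \frac{440668}{3} + 10816 = - \frac{408220}{3}$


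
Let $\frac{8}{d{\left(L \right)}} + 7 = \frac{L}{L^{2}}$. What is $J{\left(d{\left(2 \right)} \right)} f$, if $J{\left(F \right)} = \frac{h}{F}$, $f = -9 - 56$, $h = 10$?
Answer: $\frac{4225}{8} \approx 528.13$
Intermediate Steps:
$f = -65$
$d{\left(L \right)} = \frac{8}{-7 + \frac{1}{L}}$ ($d{\left(L \right)} = \frac{8}{-7 + \frac{L}{L^{2}}} = \frac{8}{-7 + \frac{1}{L}}$)
$J{\left(F \right)} = \frac{10}{F}$
$J{\left(d{\left(2 \right)} \right)} f = \frac{10}{\left(-8\right) 2 \frac{1}{-1 + 7 \cdot 2}} \left(-65\right) = \frac{10}{\left(-8\right) 2 \frac{1}{-1 + 14}} \left(-65\right) = \frac{10}{\left(-8\right) 2 \cdot \frac{1}{13}} \left(-65\right) = \frac{10}{- \frac{16}{13}} \left(-65\right) = 10 \left(- \frac{13}{16}\right) \left(-65\right) = \left(- \frac{65}{8}\right) \left(-65\right) = \frac{4225}{8}$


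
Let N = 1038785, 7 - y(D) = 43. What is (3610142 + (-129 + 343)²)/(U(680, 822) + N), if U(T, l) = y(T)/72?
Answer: 187484/53271 ≈ 3.5194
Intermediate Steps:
y(D) = -36 (y(D) = 7 - 1*43 = 7 - 43 = -36)
U(T, l) = -½ (U(T, l) = -36/72 = -36*1/72 = -½)
(3610142 + (-129 + 343)²)/(U(680, 822) + N) = (3610142 + (-129 + 343)²)/(-½ + 1038785) = (3610142 + 214²)/(2077569/2) = (3610142 + 45796)*(2/2077569) = 3655938*(2/2077569) = 187484/53271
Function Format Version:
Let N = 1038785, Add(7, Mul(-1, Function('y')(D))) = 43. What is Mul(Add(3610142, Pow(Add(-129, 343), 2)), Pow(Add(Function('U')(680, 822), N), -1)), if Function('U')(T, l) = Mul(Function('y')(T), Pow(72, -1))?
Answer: Rational(187484, 53271) ≈ 3.5194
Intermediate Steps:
Function('y')(D) = -36 (Function('y')(D) = Add(7, Mul(-1, 43)) = Add(7, -43) = -36)
Function('U')(T, l) = Rational(-1, 2) (Function('U')(T, l) = Mul(-36, Pow(72, -1)) = Mul(-36, Rational(1, 72)) = Rational(-1, 2))
Mul(Add(3610142, Pow(Add(-129, 343), 2)), Pow(Add(Function('U')(680, 822), N), -1)) = Mul(Add(3610142, Pow(Add(-129, 343), 2)), Pow(Add(Rational(-1, 2), 1038785), -1)) = Mul(Add(3610142, Pow(214, 2)), Pow(Rational(2077569, 2), -1)) = Mul(Add(3610142, 45796), Rational(2, 2077569)) = Mul(3655938, Rational(2, 2077569)) = Rational(187484, 53271)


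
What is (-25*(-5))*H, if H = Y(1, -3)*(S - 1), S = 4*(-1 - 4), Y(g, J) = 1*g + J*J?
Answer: -26250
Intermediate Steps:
Y(g, J) = g + J**2
S = -20 (S = 4*(-5) = -20)
H = -210 (H = (1 + (-3)**2)*(-20 - 1) = (1 + 9)*(-21) = 10*(-21) = -210)
(-25*(-5))*H = -25*(-5)*(-210) = 125*(-210) = -26250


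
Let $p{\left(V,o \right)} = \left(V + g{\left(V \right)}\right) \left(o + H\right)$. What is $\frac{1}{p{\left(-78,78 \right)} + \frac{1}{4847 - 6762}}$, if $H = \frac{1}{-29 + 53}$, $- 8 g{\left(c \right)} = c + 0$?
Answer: $- \frac{61280}{326398377} \approx -0.00018775$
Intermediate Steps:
$g{\left(c \right)} = - \frac{c}{8}$ ($g{\left(c \right)} = - \frac{c + 0}{8} = - \frac{c}{8}$)
$H = \frac{1}{24} \approx 0.041667$
$p{\left(V,o \right)} = \frac{7 V \left(\frac{1}{24} + o\right)}{8}$ ($p{\left(V,o \right)} = \left(V - \frac{V}{8}\right) \left(o + \frac{1}{24}\right) = \frac{7 V}{8} \left(\frac{1}{24} + o\right) = \frac{7 V \left(\frac{1}{24} + o\right)}{8}$)
$\frac{1}{p{\left(-78,78 \right)} + \frac{1}{4847 - 6762}} = \frac{1}{\frac{7}{192} \left(-78\right) \left(1 + 24 \cdot 78\right) + \frac{1}{4847 - 6762}} = \frac{1}{\frac{7}{192} \left(-78\right) \left(1 + 1872\right) + \frac{1}{-1915}} = \frac{1}{\frac{7}{192} \left(-78\right) 1873 - \frac{1}{1915}} = \frac{1}{- \frac{170443}{32} - \frac{1}{1915}} = \frac{1}{- \frac{326398377}{61280}} = - \frac{61280}{326398377}$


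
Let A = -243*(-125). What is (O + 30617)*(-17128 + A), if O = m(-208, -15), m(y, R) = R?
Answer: 405384694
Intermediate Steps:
A = 30375
O = -15
(O + 30617)*(-17128 + A) = (-15 + 30617)*(-17128 + 30375) = 30602*13247 = 405384694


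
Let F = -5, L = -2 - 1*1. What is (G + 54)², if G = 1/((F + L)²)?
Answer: 11950849/4096 ≈ 2917.7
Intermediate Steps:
L = -3 (L = -2 - 1 = -3)
G = 1/64 (G = 1/((-5 - 3)²) = 1/((-8)²) = 1/64 ≈ 0.015625)
(G + 54)² = (1/64 + 54)² = (3457/64)² = 11950849/4096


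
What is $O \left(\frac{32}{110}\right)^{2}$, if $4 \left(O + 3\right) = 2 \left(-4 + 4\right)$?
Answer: $- \frac{768}{3025} \approx -0.25388$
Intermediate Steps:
$O = -3$ ($O = -3 + \frac{2 \left(-4 + 4\right)}{4} = -3 + \frac{2 \cdot 0}{4} = -3 + \frac{1}{4} \cdot 0 = -3 + 0 = -3$)
$O \left(\frac{32}{110}\right)^{2} = - 3 \left(\frac{32}{110}\right)^{2} = - 3 \left(32 \cdot \frac{1}{110}\right)^{2} = - 3 \left(\frac{16}{55}\right)^{2} = \left(-3\right) \frac{256}{3025} = - \frac{768}{3025}$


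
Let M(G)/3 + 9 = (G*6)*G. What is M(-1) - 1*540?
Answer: -549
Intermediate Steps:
M(G) = -27 + 18*G² (M(G) = -27 + 3*((G*6)*G) = -27 + 3*((6*G)*G) = -27 + 3*(6*G²) = -27 + 18*G²)
M(-1) - 1*540 = (-27 + 18*(-1)²) - 1*540 = (-27 + 18*1) - 540 = (-27 + 18) - 540 = -9 - 540 = -549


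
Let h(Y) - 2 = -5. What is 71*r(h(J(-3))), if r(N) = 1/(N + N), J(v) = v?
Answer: -71/6 ≈ -11.833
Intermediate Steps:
h(Y) = -3 (h(Y) = 2 - 5 = -3)
r(N) = 1/(2*N)
71*r(h(J(-3))) = 71*((1/2)/(-3)) = 71*((1/2)*(-1/3)) = 71*(-1/6) = -71/6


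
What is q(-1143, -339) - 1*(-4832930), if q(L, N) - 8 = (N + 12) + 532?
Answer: 4833143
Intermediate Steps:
q(L, N) = 552 + N (q(L, N) = 8 + ((N + 12) + 532) = 8 + ((12 + N) + 532) = 8 + (544 + N) = 552 + N)
q(-1143, -339) - 1*(-4832930) = (552 - 339) - 1*(-4832930) = 213 + 4832930 = 4833143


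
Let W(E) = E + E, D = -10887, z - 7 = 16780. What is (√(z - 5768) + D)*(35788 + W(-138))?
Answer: -386619144 + 35512*√11019 ≈ -3.8289e+8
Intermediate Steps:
z = 16787 (z = 7 + 16780 = 16787)
W(E) = 2*E
(√(z - 5768) + D)*(35788 + W(-138)) = (√(16787 - 5768) - 10887)*(35788 + 2*(-138)) = (√11019 - 10887)*(35788 - 276) = (-10887 + √11019)*35512 = -386619144 + 35512*√11019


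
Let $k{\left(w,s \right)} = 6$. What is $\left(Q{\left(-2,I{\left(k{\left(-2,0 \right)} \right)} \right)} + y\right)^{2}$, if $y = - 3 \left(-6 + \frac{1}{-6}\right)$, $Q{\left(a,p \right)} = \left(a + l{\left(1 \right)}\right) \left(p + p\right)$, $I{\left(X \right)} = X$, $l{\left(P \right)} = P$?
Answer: $\frac{169}{4} \approx 42.25$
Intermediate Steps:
$Q{\left(a,p \right)} = 2 p \left(1 + a\right)$ ($Q{\left(a,p \right)} = \left(a + 1\right) \left(p + p\right) = \left(1 + a\right) 2 p = 2 p \left(1 + a\right)$)
$y = \frac{37}{2}$ ($y = - 3 \left(-6 - \frac{1}{6}\right) = \left(-3\right) \left(- \frac{37}{6}\right) = \frac{37}{2} \approx 18.5$)
$\left(Q{\left(-2,I{\left(k{\left(-2,0 \right)} \right)} \right)} + y\right)^{2} = \left(2 \cdot 6 \left(1 - 2\right) + \frac{37}{2}\right)^{2} = \left(2 \cdot 6 \left(-1\right) + \frac{37}{2}\right)^{2} = \left(-12 + \frac{37}{2}\right)^{2} = \left(\frac{13}{2}\right)^{2} = \frac{169}{4}$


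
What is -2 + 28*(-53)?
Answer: -1486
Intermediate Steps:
-2 + 28*(-53) = -2 - 1484 = -1486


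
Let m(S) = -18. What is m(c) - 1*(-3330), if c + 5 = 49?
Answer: 3312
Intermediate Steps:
c = 44 (c = -5 + 49 = 44)
m(c) - 1*(-3330) = -18 - 1*(-3330) = -18 + 3330 = 3312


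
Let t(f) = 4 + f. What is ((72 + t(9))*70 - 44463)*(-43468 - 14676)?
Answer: 2239299872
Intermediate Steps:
((72 + t(9))*70 - 44463)*(-43468 - 14676) = ((72 + (4 + 9))*70 - 44463)*(-43468 - 14676) = ((72 + 13)*70 - 44463)*(-58144) = (85*70 - 44463)*(-58144) = (5950 - 44463)*(-58144) = -38513*(-58144) = 2239299872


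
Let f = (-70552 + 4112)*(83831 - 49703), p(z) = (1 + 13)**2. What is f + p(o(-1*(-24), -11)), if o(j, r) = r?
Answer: -2267464124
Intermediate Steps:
p(z) = 196 (p(z) = 14**2 = 196)
f = -2267464320 (f = -66440*34128 = -2267464320)
f + p(o(-1*(-24), -11)) = -2267464320 + 196 = -2267464124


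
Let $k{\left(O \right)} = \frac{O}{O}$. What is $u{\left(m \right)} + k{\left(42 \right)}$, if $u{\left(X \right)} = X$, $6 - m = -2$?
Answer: $9$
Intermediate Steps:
$m = 8$ ($m = 6 - -2 = 6 + 2 = 8$)
$k{\left(O \right)} = 1$
$u{\left(m \right)} + k{\left(42 \right)} = 8 + 1 = 9$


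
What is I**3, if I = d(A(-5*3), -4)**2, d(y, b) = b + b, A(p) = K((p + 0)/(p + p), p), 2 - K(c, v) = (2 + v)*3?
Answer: 262144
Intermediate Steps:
K(c, v) = -4 - 3*v (K(c, v) = 2 - (2 + v)*3 = 2 - (6 + 3*v) = 2 + (-6 - 3*v) = -4 - 3*v)
A(p) = -4 - 3*p
d(y, b) = 2*b
I = 64 (I = (2*(-4))**2 = (-8)**2 = 64)
I**3 = 64**3 = 262144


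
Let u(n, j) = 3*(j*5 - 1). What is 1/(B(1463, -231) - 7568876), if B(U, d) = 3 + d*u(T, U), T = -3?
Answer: -1/12637475 ≈ -7.9130e-8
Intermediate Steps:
u(n, j) = -3 + 15*j (u(n, j) = 3*(5*j - 1) = 3*(-1 + 5*j) = -3 + 15*j)
B(U, d) = 3 + d*(-3 + 15*U)
1/(B(1463, -231) - 7568876) = 1/((3 + 3*(-231)*(-1 + 5*1463)) - 7568876) = 1/((3 + 3*(-231)*(-1 + 7315)) - 7568876) = 1/((3 + 3*(-231)*7314) - 7568876) = 1/((3 - 5068602) - 7568876) = 1/(-5068599 - 7568876) = 1/(-12637475) = -1/12637475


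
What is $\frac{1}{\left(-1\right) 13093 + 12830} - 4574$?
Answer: $- \frac{1202963}{263} \approx -4574.0$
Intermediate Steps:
$\frac{1}{\left(-1\right) 13093 + 12830} - 4574 = \frac{1}{-13093 + 12830} - 4574 = \frac{1}{-263} - 4574 = - \frac{1}{263} - 4574 = - \frac{1202963}{263}$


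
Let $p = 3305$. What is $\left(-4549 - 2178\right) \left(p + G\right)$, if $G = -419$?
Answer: $-19414122$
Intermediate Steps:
$\left(-4549 - 2178\right) \left(p + G\right) = \left(-4549 - 2178\right) \left(3305 - 419\right) = \left(-6727\right) 2886 = -19414122$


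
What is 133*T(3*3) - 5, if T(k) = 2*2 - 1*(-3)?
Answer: 926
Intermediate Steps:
T(k) = 7 (T(k) = 4 + 3 = 7)
133*T(3*3) - 5 = 133*7 - 5 = 931 - 5 = 926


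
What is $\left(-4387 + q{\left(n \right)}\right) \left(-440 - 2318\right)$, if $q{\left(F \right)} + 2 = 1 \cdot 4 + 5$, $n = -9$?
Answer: $12080040$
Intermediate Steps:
$q{\left(F \right)} = 7$ ($q{\left(F \right)} = -2 + \left(1 \cdot 4 + 5\right) = -2 + \left(4 + 5\right) = -2 + 9 = 7$)
$\left(-4387 + q{\left(n \right)}\right) \left(-440 - 2318\right) = \left(-4387 + 7\right) \left(-440 - 2318\right) = \left(-4380\right) \left(-2758\right) = 12080040$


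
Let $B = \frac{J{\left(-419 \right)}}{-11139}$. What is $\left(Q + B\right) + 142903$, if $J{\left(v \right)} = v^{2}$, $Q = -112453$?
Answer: $\frac{339006989}{11139} \approx 30434.0$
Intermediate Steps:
$B = - \frac{175561}{11139}$ ($B = \frac{\left(-419\right)^{2}}{-11139} = 175561 \left(- \frac{1}{11139}\right) = - \frac{175561}{11139} \approx -15.761$)
$\left(Q + B\right) + 142903 = \left(-112453 - \frac{175561}{11139}\right) + 142903 = - \frac{1252789528}{11139} + 142903 = \frac{339006989}{11139}$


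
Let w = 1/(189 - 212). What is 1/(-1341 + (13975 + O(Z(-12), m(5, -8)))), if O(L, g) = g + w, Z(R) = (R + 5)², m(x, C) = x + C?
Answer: 23/290512 ≈ 7.9171e-5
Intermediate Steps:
m(x, C) = C + x
w = -1/23 (w = 1/(-23) = -1/23 ≈ -0.043478)
Z(R) = (5 + R)²
O(L, g) = -1/23 + g (O(L, g) = g - 1/23 = -1/23 + g)
1/(-1341 + (13975 + O(Z(-12), m(5, -8)))) = 1/(-1341 + (13975 + (-1/23 + (-8 + 5)))) = 1/(-1341 + (13975 + (-1/23 - 3))) = 1/(-1341 + (13975 - 70/23)) = 1/(-1341 + 321355/23) = 1/(290512/23) = 23/290512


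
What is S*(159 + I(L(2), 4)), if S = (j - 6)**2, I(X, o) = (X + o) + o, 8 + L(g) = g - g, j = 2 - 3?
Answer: 7791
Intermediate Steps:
j = -1
L(g) = -8 (L(g) = -8 + (g - g) = -8 + 0 = -8)
I(X, o) = X + 2*o
S = 49 (S = (-1 - 6)**2 = (-7)**2 = 49)
S*(159 + I(L(2), 4)) = 49*(159 + (-8 + 2*4)) = 49*(159 + (-8 + 8)) = 49*(159 + 0) = 49*159 = 7791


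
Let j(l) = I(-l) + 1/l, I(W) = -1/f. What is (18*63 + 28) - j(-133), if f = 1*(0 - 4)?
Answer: 618055/532 ≈ 1161.8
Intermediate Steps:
f = -4 (f = 1*(-4) = -4)
I(W) = 1/4 (I(W) = -1/(-4) = -1*(-1/4) = 1/4)
j(l) = 1/4 + 1/l
(18*63 + 28) - j(-133) = (18*63 + 28) - (4 - 133)/(4*(-133)) = (1134 + 28) - (-1)*(-129)/(4*133) = 1162 - 1*129/532 = 1162 - 129/532 = 618055/532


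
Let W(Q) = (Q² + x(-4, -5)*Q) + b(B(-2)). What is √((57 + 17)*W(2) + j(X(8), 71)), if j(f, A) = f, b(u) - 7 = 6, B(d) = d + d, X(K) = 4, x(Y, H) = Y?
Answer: √670 ≈ 25.884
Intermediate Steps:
B(d) = 2*d
b(u) = 13 (b(u) = 7 + 6 = 13)
W(Q) = 13 + Q² - 4*Q (W(Q) = (Q² - 4*Q) + 13 = 13 + Q² - 4*Q)
√((57 + 17)*W(2) + j(X(8), 71)) = √((57 + 17)*(13 + 2² - 4*2) + 4) = √(74*(13 + 4 - 8) + 4) = √(74*9 + 4) = √(666 + 4) = √670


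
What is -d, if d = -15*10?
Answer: 150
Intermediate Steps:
d = -150
-d = -1*(-150) = 150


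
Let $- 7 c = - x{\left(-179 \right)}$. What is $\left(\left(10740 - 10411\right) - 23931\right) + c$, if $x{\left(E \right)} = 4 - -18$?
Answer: $- \frac{165192}{7} \approx -23599.0$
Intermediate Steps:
$x{\left(E \right)} = 22$ ($x{\left(E \right)} = 4 + 18 = 22$)
$c = \frac{22}{7}$ ($c = - \frac{\left(-1\right) 22}{7} = \left(- \frac{1}{7}\right) \left(-22\right) = \frac{22}{7} \approx 3.1429$)
$\left(\left(10740 - 10411\right) - 23931\right) + c = \left(\left(10740 - 10411\right) - 23931\right) + \frac{22}{7} = \left(329 - 23931\right) + \frac{22}{7} = -23602 + \frac{22}{7} = - \frac{165192}{7}$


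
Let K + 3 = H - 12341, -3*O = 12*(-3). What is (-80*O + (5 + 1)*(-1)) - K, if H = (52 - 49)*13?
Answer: 11339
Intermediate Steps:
O = 12 (O = -4*(-3) = -⅓*(-36) = 12)
H = 39 (H = 3*13 = 39)
K = -12305 (K = -3 + (39 - 12341) = -3 - 12302 = -12305)
(-80*O + (5 + 1)*(-1)) - K = (-80*12 + (5 + 1)*(-1)) - 1*(-12305) = (-960 + 6*(-1)) + 12305 = (-960 - 6) + 12305 = -966 + 12305 = 11339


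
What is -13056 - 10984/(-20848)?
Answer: -34022563/2606 ≈ -13055.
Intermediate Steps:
-13056 - 10984/(-20848) = -13056 - 10984*(-1)/20848 = -13056 - 1*(-1373/2606) = -13056 + 1373/2606 = -34022563/2606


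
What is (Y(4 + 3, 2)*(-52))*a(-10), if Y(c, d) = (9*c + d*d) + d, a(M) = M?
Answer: 35880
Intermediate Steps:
Y(c, d) = d + d² + 9*c (Y(c, d) = (9*c + d²) + d = (d² + 9*c) + d = d + d² + 9*c)
(Y(4 + 3, 2)*(-52))*a(-10) = ((2 + 2² + 9*(4 + 3))*(-52))*(-10) = ((2 + 4 + 9*7)*(-52))*(-10) = ((2 + 4 + 63)*(-52))*(-10) = (69*(-52))*(-10) = -3588*(-10) = 35880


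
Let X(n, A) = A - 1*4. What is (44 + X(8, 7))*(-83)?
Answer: -3901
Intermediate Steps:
X(n, A) = -4 + A (X(n, A) = A - 4 = -4 + A)
(44 + X(8, 7))*(-83) = (44 + (-4 + 7))*(-83) = (44 + 3)*(-83) = 47*(-83) = -3901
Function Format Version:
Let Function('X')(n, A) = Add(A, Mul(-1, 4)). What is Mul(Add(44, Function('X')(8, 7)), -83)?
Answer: -3901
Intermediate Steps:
Function('X')(n, A) = Add(-4, A) (Function('X')(n, A) = Add(A, -4) = Add(-4, A))
Mul(Add(44, Function('X')(8, 7)), -83) = Mul(Add(44, Add(-4, 7)), -83) = Mul(Add(44, 3), -83) = Mul(47, -83) = -3901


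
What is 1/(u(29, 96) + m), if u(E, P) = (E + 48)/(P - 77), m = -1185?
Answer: -19/22438 ≈ -0.00084678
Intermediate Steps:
u(E, P) = (48 + E)/(-77 + P)
1/(u(29, 96) + m) = 1/((48 + 29)/(-77 + 96) - 1185) = 1/(77/19 - 1185) = 1/(-22438/19) = -19/22438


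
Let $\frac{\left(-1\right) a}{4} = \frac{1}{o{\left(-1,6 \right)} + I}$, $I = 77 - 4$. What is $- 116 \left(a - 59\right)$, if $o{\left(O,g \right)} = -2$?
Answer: $\frac{486388}{71} \approx 6850.5$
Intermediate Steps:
$I = 73$ ($I = 77 - 4 = 73$)
$a = - \frac{4}{71}$ ($a = - \frac{4}{-2 + 73} = - \frac{4}{71} \approx -0.056338$)
$- 116 \left(a - 59\right) = - 116 \left(- \frac{4}{71} - 59\right) = \left(-116\right) \left(- \frac{4193}{71}\right) = \frac{486388}{71}$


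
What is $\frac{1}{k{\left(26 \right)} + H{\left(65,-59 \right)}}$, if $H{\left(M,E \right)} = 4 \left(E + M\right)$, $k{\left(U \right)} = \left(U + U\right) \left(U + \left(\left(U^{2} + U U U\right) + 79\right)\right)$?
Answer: $\frac{1}{954588} \approx 1.0476 \cdot 10^{-6}$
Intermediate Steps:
$k{\left(U \right)} = 2 U \left(79 + U + U^{2} + U^{3}\right)$ ($k{\left(U \right)} = 2 U \left(U + \left(\left(U^{2} + U^{2} U\right) + 79\right)\right) = 2 U \left(U + \left(\left(U^{2} + U^{3}\right) + 79\right)\right) = 2 U \left(U + \left(79 + U^{2} + U^{3}\right)\right) = 2 U \left(79 + U + U^{2} + U^{3}\right)$)
$H{\left(M,E \right)} = 4 E + 4 M$
$\frac{1}{k{\left(26 \right)} + H{\left(65,-59 \right)}} = \frac{1}{2 \cdot 26 \left(79 + 26 + 26^{2} + 26^{3}\right) + \left(4 \left(-59\right) + 4 \cdot 65\right)} = \frac{1}{2 \cdot 26 \left(79 + 26 + 676 + 17576\right) + \left(-236 + 260\right)} = \frac{1}{2 \cdot 26 \cdot 18357 + 24} = \frac{1}{954564 + 24} = \frac{1}{954588}$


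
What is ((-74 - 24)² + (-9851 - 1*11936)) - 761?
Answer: -12944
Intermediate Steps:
((-74 - 24)² + (-9851 - 1*11936)) - 761 = ((-98)² + (-9851 - 11936)) - 761 = (9604 - 21787) - 761 = -12183 - 761 = -12944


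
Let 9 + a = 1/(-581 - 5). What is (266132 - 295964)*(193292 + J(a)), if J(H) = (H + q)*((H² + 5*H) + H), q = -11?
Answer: -144638229697330083/25153757 ≈ -5.7502e+9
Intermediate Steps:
a = -5275/586 (a = -9 + 1/(-581 - 5) = -9 + 1/(-586) = -9 - 1/586 = -5275/586 ≈ -9.0017)
J(H) = (-11 + H)*(H² + 6*H) (J(H) = (H - 11)*((H² + 5*H) + H) = (-11 + H)*(H² + 6*H))
(266132 - 295964)*(193292 + J(a)) = (266132 - 295964)*(193292 - 5275*(-66 + (-5275/586)² - 5*(-5275/586))/586) = -29832*(193292 - 5275*(-66 + 27825625/343396 + 26375/586)/586) = -29832*(193292 - 5275/586*20617239/343396) = -29832*(193292 - 108755935725/201230056) = -29832*38787404048627/201230056 = -144638229697330083/25153757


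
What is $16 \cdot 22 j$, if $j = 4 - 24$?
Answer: $-7040$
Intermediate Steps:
$j = -20$ ($j = 4 - 24 = -20$)
$16 \cdot 22 j = 16 \cdot 22 \left(-20\right) = 352 \left(-20\right) = -7040$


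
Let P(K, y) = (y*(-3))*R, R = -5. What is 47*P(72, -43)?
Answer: -30315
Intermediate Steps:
P(K, y) = 15*y (P(K, y) = (y*(-3))*(-5) = -3*y*(-5) = 15*y)
47*P(72, -43) = 47*(15*(-43)) = 47*(-645) = -30315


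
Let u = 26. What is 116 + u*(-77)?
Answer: -1886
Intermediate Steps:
116 + u*(-77) = 116 + 26*(-77) = 116 - 2002 = -1886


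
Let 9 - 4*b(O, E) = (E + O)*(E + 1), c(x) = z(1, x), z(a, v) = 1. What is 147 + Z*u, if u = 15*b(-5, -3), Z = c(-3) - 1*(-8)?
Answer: -357/4 ≈ -89.250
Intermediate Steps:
c(x) = 1
Z = 9 (Z = 1 - 1*(-8) = 1 + 8 = 9)
b(O, E) = 9/4 - (1 + E)*(E + O)/4 (b(O, E) = 9/4 - (E + O)*(E + 1)/4 = 9/4 - (E + O)*(1 + E)/4 = 9/4 - (1 + E)*(E + O)/4)
u = -105/4 (u = 15*(9/4 - 1/4*(-3) - 1/4*(-5) - 1/4*(-3)**2 - 1/4*(-3)*(-5)) = 15*(9/4 + 3/4 + 5/4 - 1/4*9 - 15/4) = 15*(9/4 + 3/4 + 5/4 - 9/4 - 15/4) = 15*(-7/4) = -105/4 ≈ -26.250)
147 + Z*u = 147 + 9*(-105/4) = 147 - 945/4 = -357/4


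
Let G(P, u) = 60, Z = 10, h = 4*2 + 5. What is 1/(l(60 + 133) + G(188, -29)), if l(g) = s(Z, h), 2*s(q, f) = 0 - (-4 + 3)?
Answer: 2/121 ≈ 0.016529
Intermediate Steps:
h = 13 (h = 8 + 5 = 13)
s(q, f) = 1/2 (s(q, f) = (0 - (-4 + 3))/2 = (0 - 1*(-1))/2 = (0 + 1)/2 = (1/2)*1 = 1/2)
l(g) = 1/2
1/(l(60 + 133) + G(188, -29)) = 1/(1/2 + 60) = 1/(121/2) = 2/121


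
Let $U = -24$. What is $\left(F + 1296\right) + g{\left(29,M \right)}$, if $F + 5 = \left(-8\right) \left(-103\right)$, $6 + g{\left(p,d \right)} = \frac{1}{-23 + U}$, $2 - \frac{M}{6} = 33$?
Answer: $\frac{99122}{47} \approx 2109.0$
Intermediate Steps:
$M = -186$ ($M = 12 - 198 = -186$)
$g{\left(p,d \right)} = - \frac{283}{47}$ ($g{\left(p,d \right)} = -6 + \frac{1}{-23 - 24} = -6 + \frac{1}{-47} = -6 - \frac{1}{47} = - \frac{283}{47}$)
$F = 819$ ($F = -5 - -824 = -5 + 824 = 819$)
$\left(F + 1296\right) + g{\left(29,M \right)} = \left(819 + 1296\right) - \frac{283}{47} = 2115 - \frac{283}{47} = \frac{99122}{47}$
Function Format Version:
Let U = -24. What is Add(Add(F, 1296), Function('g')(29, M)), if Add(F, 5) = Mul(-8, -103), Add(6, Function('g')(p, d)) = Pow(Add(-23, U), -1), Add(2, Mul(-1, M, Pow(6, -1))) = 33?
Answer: Rational(99122, 47) ≈ 2109.0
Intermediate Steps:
M = -186 (M = Add(12, Mul(-6, 33)) = Add(12, -198) = -186)
Function('g')(p, d) = Rational(-283, 47) (Function('g')(p, d) = Add(-6, Pow(Add(-23, -24), -1)) = Add(-6, Pow(-47, -1)) = Add(-6, Rational(-1, 47)) = Rational(-283, 47))
F = 819 (F = Add(-5, Mul(-8, -103)) = Add(-5, 824) = 819)
Add(Add(F, 1296), Function('g')(29, M)) = Add(Add(819, 1296), Rational(-283, 47)) = Add(2115, Rational(-283, 47)) = Rational(99122, 47)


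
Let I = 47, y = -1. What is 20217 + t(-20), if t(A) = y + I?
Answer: 20263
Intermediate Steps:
t(A) = 46 (t(A) = -1 + 47 = 46)
20217 + t(-20) = 20217 + 46 = 20263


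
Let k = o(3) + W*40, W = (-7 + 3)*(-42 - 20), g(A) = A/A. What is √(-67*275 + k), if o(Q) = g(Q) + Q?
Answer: I*√8501 ≈ 92.201*I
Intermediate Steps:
g(A) = 1
o(Q) = 1 + Q
W = 248 (W = -4*(-62) = 248)
k = 9924 (k = (1 + 3) + 248*40 = 4 + 9920 = 9924)
√(-67*275 + k) = √(-67*275 + 9924) = √(-18425 + 9924) = √(-8501) = I*√8501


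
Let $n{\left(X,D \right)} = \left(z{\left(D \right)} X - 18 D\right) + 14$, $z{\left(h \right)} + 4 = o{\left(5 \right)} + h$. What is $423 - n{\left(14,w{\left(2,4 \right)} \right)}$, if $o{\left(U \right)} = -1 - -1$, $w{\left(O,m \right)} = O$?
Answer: $473$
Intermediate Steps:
$o{\left(U \right)} = 0$ ($o{\left(U \right)} = -1 + 1 = 0$)
$z{\left(h \right)} = -4 + h$ ($z{\left(h \right)} = -4 + \left(0 + h\right) = -4 + h$)
$n{\left(X,D \right)} = 14 - 18 D + X \left(-4 + D\right)$ ($n{\left(X,D \right)} = \left(\left(-4 + D\right) X - 18 D\right) + 14 = \left(X \left(-4 + D\right) - 18 D\right) + 14 = \left(- 18 D + X \left(-4 + D\right)\right) + 14 = 14 - 18 D + X \left(-4 + D\right)$)
$423 - n{\left(14,w{\left(2,4 \right)} \right)} = 423 - \left(14 - 36 + 14 \left(-4 + 2\right)\right) = 423 - \left(14 - 36 + 14 \left(-2\right)\right) = 423 - \left(14 - 36 - 28\right) = 423 - -50 = 423 + 50 = 473$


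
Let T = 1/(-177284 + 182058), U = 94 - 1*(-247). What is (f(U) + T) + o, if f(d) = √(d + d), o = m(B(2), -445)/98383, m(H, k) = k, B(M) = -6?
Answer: -2026047/469680442 + √682 ≈ 26.111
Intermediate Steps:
U = 341 (U = 94 + 247 = 341)
o = -445/98383 ≈ -0.0045231
f(d) = √2*√d (f(d) = √(2*d) = √2*√d)
T = 1/4774 ≈ 0.00020947
(f(U) + T) + o = (√2*√341 + 1/4774) - 445/98383 = (√682 + 1/4774) - 445/98383 = (1/4774 + √682) - 445/98383 = -2026047/469680442 + √682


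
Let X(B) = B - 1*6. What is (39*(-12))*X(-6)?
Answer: 5616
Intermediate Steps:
X(B) = -6 + B (X(B) = B - 6 = -6 + B)
(39*(-12))*X(-6) = (39*(-12))*(-6 - 6) = -468*(-12) = 5616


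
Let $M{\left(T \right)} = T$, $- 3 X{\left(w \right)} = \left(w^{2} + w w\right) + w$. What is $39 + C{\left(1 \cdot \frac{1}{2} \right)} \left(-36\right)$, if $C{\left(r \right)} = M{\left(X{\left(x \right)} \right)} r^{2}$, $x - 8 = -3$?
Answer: $204$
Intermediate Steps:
$x = 5$ ($x = 8 - 3 = 5$)
$X{\left(w \right)} = - \frac{2 w^{2}}{3} - \frac{w}{3}$ ($X{\left(w \right)} = - \frac{\left(w^{2} + w w\right) + w}{3} = - \frac{\left(w^{2} + w^{2}\right) + w}{3} = - \frac{2 w^{2} + w}{3} = - \frac{w + 2 w^{2}}{3} = - \frac{2 w^{2}}{3} - \frac{w}{3}$)
$C{\left(r \right)} = - \frac{55 r^{2}}{3}$ ($C{\left(r \right)} = \left(- \frac{1}{3}\right) 5 \left(1 + 2 \cdot 5\right) r^{2} = \left(- \frac{1}{3}\right) 5 \left(1 + 10\right) r^{2} = \left(- \frac{1}{3}\right) 5 \cdot 11 r^{2} = - \frac{55 r^{2}}{3}$)
$39 + C{\left(1 \cdot \frac{1}{2} \right)} \left(-36\right) = 39 + - \frac{55 \left(1 \cdot \frac{1}{2}\right)^{2}}{3} \left(-36\right) = 39 + - \frac{55}{3 \cdot 4} \left(-36\right) = 39 + \left(- \frac{55}{3}\right) \frac{1}{4} \left(-36\right) = 39 - -165 = 39 + 165 = 204$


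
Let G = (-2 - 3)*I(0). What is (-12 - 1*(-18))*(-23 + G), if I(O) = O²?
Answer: -138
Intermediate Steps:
G = 0 (G = (-2 - 3)*0² = -5*0 = 0)
(-12 - 1*(-18))*(-23 + G) = (-12 - 1*(-18))*(-23 + 0) = (-12 + 18)*(-23) = 6*(-23) = -138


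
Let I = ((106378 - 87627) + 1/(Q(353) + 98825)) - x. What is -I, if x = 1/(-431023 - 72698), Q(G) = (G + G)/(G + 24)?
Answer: -351909421173383849/18767501517051 ≈ -18751.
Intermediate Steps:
Q(G) = 2*G/(24 + G) (Q(G) = (2*G)/(24 + G) = 2*G/(24 + G))
x = -1/503721 (x = 1/(-503721) = -1/503721 ≈ -1.9852e-6)
I = 351909421173383849/18767501517051 (I = ((106378 - 87627) + 1/(2*353/(24 + 353) + 98825)) - 1*(-1/503721) = (18751 + 1/(2*353/377 + 98825)) + 1/503721 = (18751 + 1/(2*353*(1/377) + 98825)) + 1/503721 = (18751 + 1/(706/377 + 98825)) + 1/503721 = (18751 + 1/(37257731/377)) + 1/503721 = (18751 + 377/37257731) + 1/503721 = 698619714358/37257731 + 1/503721 = 351909421173383849/18767501517051 ≈ 18751.)
-I = -1*351909421173383849/18767501517051 = -351909421173383849/18767501517051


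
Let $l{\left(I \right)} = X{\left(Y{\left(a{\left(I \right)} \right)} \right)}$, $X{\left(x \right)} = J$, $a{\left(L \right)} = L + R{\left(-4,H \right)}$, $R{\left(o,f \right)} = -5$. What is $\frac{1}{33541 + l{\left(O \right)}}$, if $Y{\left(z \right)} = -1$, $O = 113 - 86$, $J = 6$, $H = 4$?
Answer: $\frac{1}{33547} \approx 2.9809 \cdot 10^{-5}$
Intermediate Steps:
$O = 27$
$a{\left(L \right)} = -5 + L$ ($a{\left(L \right)} = L - 5 = -5 + L$)
$X{\left(x \right)} = 6$
$l{\left(I \right)} = 6$
$\frac{1}{33541 + l{\left(O \right)}} = \frac{1}{33541 + 6} = \frac{1}{33547}$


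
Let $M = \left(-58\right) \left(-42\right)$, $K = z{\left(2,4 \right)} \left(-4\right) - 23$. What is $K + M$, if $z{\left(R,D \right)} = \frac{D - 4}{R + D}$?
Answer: $2413$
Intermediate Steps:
$z{\left(R,D \right)} = \frac{-4 + D}{D + R}$
$K = -23$ ($K = \frac{-4 + 4}{4 + 2} \left(-4\right) - 23 = \frac{1}{6} \cdot 0 \left(-4\right) - 23 = 0 \left(-4\right) - 23 = 0 - 23 = -23$)
$M = 2436$
$K + M = -23 + 2436 = 2413$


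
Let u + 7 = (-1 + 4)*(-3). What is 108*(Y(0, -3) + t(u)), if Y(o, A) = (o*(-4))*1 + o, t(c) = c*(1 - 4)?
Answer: 5184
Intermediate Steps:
u = -16 (u = -7 + (-1 + 4)*(-3) = -7 + 3*(-3) = -7 - 9 = -16)
t(c) = -3*c (t(c) = c*(-3) = -3*c)
Y(o, A) = -3*o (Y(o, A) = -4*o*1 + o = -4*o + o = -3*o)
108*(Y(0, -3) + t(u)) = 108*(-3*0 - 3*(-16)) = 108*(0 + 48) = 108*48 = 5184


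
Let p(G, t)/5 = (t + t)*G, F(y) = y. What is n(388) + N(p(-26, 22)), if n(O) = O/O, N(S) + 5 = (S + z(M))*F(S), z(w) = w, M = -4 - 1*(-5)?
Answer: 32712676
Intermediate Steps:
p(G, t) = 10*G*t (p(G, t) = 5*((t + t)*G) = 5*((2*t)*G) = 5*(2*G*t) = 10*G*t)
M = 1 (M = -4 + 5 = 1)
N(S) = -5 + S*(1 + S) (N(S) = -5 + (S + 1)*S = -5 + (1 + S)*S = -5 + S*(1 + S))
n(O) = 1
n(388) + N(p(-26, 22)) = 1 + (-5 + 10*(-26)*22 + (10*(-26)*22)**2) = 1 + (-5 - 5720 + (-5720)**2) = 1 + (-5 - 5720 + 32718400) = 1 + 32712675 = 32712676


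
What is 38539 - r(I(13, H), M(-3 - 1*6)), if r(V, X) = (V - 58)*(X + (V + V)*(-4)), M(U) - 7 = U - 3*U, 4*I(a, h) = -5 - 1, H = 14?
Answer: 81481/2 ≈ 40741.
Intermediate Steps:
I(a, h) = -3/2 (I(a, h) = (-5 - 1)/4 = (¼)*(-6) = -3/2)
M(U) = 7 - 2*U (M(U) = 7 + (U - 3*U) = 7 - 2*U)
r(V, X) = (-58 + V)*(X - 8*V) (r(V, X) = (-58 + V)*(X + (2*V)*(-4)) = (-58 + V)*(X - 8*V))
38539 - r(I(13, H), M(-3 - 1*6)) = 38539 - (-58*(7 - 2*(-3 - 1*6)) - 8*(-3/2)² + 464*(-3/2) - 3*(7 - 2*(-3 - 1*6))/2) = 38539 - (-58*(7 - 2*(-3 - 6)) - 8*9/4 - 696 - 3*(7 - 2*(-3 - 6))/2) = 38539 - (-58*(7 - 2*(-9)) - 18 - 696 - 3*(7 - 2*(-9))/2) = 38539 - (-58*(7 + 18) - 18 - 696 - 3*(7 + 18)/2) = 38539 - (-58*25 - 18 - 696 - 3/2*25) = 38539 - (-1450 - 18 - 696 - 75/2) = 38539 - 1*(-4403/2) = 38539 + 4403/2 = 81481/2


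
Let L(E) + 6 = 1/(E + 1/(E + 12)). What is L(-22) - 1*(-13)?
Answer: 1537/221 ≈ 6.9548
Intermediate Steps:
L(E) = -6 + 1/(E + 1/(12 + E)) (L(E) = -6 + 1/(E + 1/(E + 12)) = -6 + 1/(E + 1/(12 + E)))
L(-22) - 1*(-13) = (6 - 71*(-22) - 6*(-22)²)/(1 + (-22)² + 12*(-22)) - 1*(-13) = (6 + 1562 - 6*484)/(1 + 484 - 264) + 13 = (6 + 1562 - 2904)/221 + 13 = (1/221)*(-1336) + 13 = -1336/221 + 13 = 1537/221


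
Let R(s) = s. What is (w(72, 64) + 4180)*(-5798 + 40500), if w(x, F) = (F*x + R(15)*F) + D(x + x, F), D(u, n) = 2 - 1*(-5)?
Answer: 338518010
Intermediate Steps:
D(u, n) = 7 (D(u, n) = 2 + 5 = 7)
w(x, F) = 7 + 15*F + F*x (w(x, F) = (F*x + 15*F) + 7 = (15*F + F*x) + 7 = 7 + 15*F + F*x)
(w(72, 64) + 4180)*(-5798 + 40500) = ((7 + 15*64 + 64*72) + 4180)*(-5798 + 40500) = ((7 + 960 + 4608) + 4180)*34702 = (5575 + 4180)*34702 = 9755*34702 = 338518010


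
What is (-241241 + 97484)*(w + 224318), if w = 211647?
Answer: -62673020505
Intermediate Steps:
(-241241 + 97484)*(w + 224318) = (-241241 + 97484)*(211647 + 224318) = -143757*435965 = -62673020505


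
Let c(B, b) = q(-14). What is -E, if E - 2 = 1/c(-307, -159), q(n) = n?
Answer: -27/14 ≈ -1.9286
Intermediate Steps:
c(B, b) = -14
E = 27/14 (E = 2 + 1/(-14) = 2 - 1/14 = 27/14 ≈ 1.9286)
-E = -1*27/14 = -27/14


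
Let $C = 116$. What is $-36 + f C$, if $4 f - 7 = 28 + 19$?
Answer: $1530$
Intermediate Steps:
$f = \frac{27}{2}$ ($f = \frac{7}{4} + \frac{28 + 19}{4} = \frac{7}{4} + \frac{1}{4} \cdot 47 = \frac{7}{4} + \frac{47}{4} = \frac{27}{2} \approx 13.5$)
$-36 + f C = -36 + \frac{27}{2} \cdot 116 = -36 + 1566 = 1530$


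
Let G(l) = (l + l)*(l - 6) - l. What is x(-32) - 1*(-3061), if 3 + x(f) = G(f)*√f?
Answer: 3058 + 9856*I*√2 ≈ 3058.0 + 13938.0*I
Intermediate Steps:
G(l) = -l + 2*l*(-6 + l) (G(l) = (2*l)*(-6 + l) - l = 2*l*(-6 + l) - l = -l + 2*l*(-6 + l))
x(f) = -3 + f^(3/2)*(-13 + 2*f) (x(f) = -3 + (f*(-13 + 2*f))*√f = -3 + f^(3/2)*(-13 + 2*f))
x(-32) - 1*(-3061) = (-3 + (-32)^(3/2)*(-13 + 2*(-32))) - 1*(-3061) = (-3 + (-128*I*√2)*(-13 - 64)) + 3061 = (-3 - 128*I*√2*(-77)) + 3061 = (-3 + 9856*I*√2) + 3061 = 3058 + 9856*I*√2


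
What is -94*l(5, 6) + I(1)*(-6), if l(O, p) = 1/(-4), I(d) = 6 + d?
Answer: -37/2 ≈ -18.500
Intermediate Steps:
l(O, p) = -1/4
-94*l(5, 6) + I(1)*(-6) = -94*(-1/4) + (6 + 1)*(-6) = 47/2 + 7*(-6) = 47/2 - 42 = -37/2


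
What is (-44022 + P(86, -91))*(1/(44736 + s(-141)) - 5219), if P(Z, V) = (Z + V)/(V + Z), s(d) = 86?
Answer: 10297657194357/44822 ≈ 2.2975e+8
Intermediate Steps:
P(Z, V) = 1 (P(Z, V) = (V + Z)/(V + Z) = 1)
(-44022 + P(86, -91))*(1/(44736 + s(-141)) - 5219) = (-44022 + 1)*(1/(44736 + 86) - 5219) = -44021*(1/44822 - 5219) = -44021*(-233926017/44822) = 10297657194357/44822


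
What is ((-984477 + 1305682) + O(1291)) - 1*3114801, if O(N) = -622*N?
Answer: -3596598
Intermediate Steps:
((-984477 + 1305682) + O(1291)) - 1*3114801 = ((-984477 + 1305682) - 622*1291) - 1*3114801 = (321205 - 803002) - 3114801 = -481797 - 3114801 = -3596598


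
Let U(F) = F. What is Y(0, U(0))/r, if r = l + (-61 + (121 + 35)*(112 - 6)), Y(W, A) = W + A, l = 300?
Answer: 0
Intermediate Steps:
Y(W, A) = A + W
r = 16775 (r = 300 + (-61 + (121 + 35)*(112 - 6)) = 300 + (-61 + 156*106) = 300 + (-61 + 16536) = 300 + 16475 = 16775)
Y(0, U(0))/r = (0 + 0)/16775 = 0*(1/16775) = 0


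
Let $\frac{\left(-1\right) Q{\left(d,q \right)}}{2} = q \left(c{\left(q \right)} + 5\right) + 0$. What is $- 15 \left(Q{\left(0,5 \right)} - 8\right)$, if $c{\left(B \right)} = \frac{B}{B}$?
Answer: $1020$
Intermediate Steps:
$c{\left(B \right)} = 1$
$Q{\left(d,q \right)} = - 12 q$ ($Q{\left(d,q \right)} = - 2 \left(q \left(1 + 5\right) + 0\right) = - 2 \left(q 6 + 0\right) = - 2 \left(6 q + 0\right) = - 2 \cdot 6 q = - 12 q$)
$- 15 \left(Q{\left(0,5 \right)} - 8\right) = - 15 \left(\left(-12\right) 5 - 8\right) = - 15 \left(-60 - 8\right) = \left(-15\right) \left(-68\right) = 1020$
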